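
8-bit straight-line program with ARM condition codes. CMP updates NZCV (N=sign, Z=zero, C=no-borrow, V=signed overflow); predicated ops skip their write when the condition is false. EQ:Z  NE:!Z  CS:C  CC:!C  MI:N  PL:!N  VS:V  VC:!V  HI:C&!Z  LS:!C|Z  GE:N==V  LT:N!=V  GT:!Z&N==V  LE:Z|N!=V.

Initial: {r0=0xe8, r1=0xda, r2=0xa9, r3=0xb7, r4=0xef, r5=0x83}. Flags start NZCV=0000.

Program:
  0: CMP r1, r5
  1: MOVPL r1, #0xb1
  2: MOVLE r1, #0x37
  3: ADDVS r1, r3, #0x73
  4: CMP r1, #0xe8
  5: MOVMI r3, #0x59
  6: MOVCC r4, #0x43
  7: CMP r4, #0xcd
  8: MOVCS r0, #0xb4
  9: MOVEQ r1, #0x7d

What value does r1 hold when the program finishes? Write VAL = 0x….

[0] flags=0010 → (cmp)
[1] flags=0010 PL?T → r1=0xb1
[2] flags=0010 LE?F → skip
[3] flags=0010 VS?F → skip
[4] flags=1000 → (cmp)
[5] flags=1000 MI?T → r3=0x59
[6] flags=1000 CC?T → r4=0x43
[7] flags=0000 → (cmp)
[8] flags=0000 CS?F → skip
[9] flags=0000 EQ?F → skip

VAL = 0xb1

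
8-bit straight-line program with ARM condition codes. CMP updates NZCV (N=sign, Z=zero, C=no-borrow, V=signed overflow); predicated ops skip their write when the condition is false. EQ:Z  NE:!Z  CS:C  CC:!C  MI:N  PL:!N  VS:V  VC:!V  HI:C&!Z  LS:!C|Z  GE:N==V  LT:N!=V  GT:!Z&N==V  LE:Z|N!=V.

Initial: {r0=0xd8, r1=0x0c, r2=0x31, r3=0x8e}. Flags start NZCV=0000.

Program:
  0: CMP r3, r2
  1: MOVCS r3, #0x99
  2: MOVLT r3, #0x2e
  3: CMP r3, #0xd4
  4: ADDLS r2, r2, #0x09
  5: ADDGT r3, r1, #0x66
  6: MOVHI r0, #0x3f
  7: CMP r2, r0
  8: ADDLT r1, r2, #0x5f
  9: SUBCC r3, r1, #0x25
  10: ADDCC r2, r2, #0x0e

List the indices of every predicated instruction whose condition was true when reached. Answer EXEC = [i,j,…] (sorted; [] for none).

EXEC = [1,2,4,5,9,10]

0: ✓ CMP  NZCV=0011
1: ✓ MOVCS  r3←0x99
2: ✓ MOVLT  r3←0x2e
3: ✓ CMP  NZCV=0000
4: ✓ ADDLS  r2←0x3a
5: ✓ ADDGT  r3←0x72
6: · MOVHI
7: ✓ CMP  NZCV=0000
8: · ADDLT
9: ✓ SUBCC  r3←0xe7
10: ✓ ADDCC  r2←0x48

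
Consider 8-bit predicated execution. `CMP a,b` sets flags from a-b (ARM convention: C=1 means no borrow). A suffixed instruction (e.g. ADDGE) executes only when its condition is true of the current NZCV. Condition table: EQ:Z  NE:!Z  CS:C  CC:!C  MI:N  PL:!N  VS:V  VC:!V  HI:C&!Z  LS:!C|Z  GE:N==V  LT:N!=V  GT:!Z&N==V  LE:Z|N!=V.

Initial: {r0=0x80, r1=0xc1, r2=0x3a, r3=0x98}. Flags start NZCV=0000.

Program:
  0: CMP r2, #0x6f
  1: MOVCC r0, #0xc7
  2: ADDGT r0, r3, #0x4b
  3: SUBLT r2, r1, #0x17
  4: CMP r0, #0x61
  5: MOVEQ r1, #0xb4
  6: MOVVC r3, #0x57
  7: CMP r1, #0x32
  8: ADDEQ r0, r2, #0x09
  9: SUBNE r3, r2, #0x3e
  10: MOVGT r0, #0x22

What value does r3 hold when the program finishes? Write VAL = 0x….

VAL = 0x6c

[0] flags=1000 → (cmp)
[1] flags=1000 CC?T → r0=0xc7
[2] flags=1000 GT?F → skip
[3] flags=1000 LT?T → r2=0xaa
[4] flags=0011 → (cmp)
[5] flags=0011 EQ?F → skip
[6] flags=0011 VC?F → skip
[7] flags=1010 → (cmp)
[8] flags=1010 EQ?F → skip
[9] flags=1010 NE?T → r3=0x6c
[10] flags=1010 GT?F → skip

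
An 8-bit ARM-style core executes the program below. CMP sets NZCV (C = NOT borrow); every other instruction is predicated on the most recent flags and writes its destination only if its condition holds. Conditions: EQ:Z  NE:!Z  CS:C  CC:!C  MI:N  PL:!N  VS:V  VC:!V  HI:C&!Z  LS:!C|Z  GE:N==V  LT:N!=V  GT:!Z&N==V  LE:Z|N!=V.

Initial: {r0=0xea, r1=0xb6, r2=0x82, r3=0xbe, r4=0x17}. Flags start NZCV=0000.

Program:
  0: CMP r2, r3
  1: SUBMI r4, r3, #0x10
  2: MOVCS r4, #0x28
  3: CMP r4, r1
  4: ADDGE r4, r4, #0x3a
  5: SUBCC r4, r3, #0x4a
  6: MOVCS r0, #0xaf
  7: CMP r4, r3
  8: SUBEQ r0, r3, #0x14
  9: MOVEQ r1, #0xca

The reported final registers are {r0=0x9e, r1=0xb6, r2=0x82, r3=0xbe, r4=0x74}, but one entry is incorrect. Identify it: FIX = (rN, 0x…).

0: ✓ CMP  NZCV=1000
1: ✓ SUBMI  r4←0xae
2: · MOVCS
3: ✓ CMP  NZCV=1000
4: · ADDGE
5: ✓ SUBCC  r4←0x74
6: · MOVCS
7: ✓ CMP  NZCV=1001
8: · SUBEQ
9: · MOVEQ

FIX = (r0, 0xea)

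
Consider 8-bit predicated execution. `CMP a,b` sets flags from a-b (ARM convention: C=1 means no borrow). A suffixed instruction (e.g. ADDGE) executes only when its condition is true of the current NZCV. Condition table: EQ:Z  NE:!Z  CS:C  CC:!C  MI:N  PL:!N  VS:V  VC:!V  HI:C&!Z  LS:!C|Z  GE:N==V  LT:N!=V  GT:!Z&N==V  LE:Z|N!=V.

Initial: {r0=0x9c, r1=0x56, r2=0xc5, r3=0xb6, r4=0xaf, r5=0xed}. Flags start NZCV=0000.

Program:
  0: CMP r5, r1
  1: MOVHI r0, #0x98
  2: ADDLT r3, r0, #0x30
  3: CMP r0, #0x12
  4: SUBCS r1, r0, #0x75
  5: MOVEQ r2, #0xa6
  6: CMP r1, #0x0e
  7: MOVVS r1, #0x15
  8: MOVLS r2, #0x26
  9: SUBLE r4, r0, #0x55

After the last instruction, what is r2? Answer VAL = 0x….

[0] flags=1010 → (cmp)
[1] flags=1010 HI?T → r0=0x98
[2] flags=1010 LT?T → r3=0xc8
[3] flags=1010 → (cmp)
[4] flags=1010 CS?T → r1=0x23
[5] flags=1010 EQ?F → skip
[6] flags=0010 → (cmp)
[7] flags=0010 VS?F → skip
[8] flags=0010 LS?F → skip
[9] flags=0010 LE?F → skip

VAL = 0xc5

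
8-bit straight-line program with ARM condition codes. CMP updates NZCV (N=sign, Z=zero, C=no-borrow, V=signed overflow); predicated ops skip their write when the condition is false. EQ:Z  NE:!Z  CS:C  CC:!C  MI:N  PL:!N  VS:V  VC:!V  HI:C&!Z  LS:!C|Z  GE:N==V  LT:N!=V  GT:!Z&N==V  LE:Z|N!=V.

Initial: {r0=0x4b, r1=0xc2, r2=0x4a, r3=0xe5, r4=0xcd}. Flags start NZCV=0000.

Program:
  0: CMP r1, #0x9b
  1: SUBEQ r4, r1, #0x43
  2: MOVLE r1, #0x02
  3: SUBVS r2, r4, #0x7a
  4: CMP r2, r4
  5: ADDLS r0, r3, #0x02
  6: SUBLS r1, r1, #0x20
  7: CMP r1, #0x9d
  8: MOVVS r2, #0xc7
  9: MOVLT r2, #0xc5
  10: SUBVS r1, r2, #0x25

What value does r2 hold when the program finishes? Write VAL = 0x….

[0] flags=0010 → (cmp)
[1] flags=0010 EQ?F → skip
[2] flags=0010 LE?F → skip
[3] flags=0010 VS?F → skip
[4] flags=0000 → (cmp)
[5] flags=0000 LS?T → r0=0xe7
[6] flags=0000 LS?T → r1=0xa2
[7] flags=0010 → (cmp)
[8] flags=0010 VS?F → skip
[9] flags=0010 LT?F → skip
[10] flags=0010 VS?F → skip

VAL = 0x4a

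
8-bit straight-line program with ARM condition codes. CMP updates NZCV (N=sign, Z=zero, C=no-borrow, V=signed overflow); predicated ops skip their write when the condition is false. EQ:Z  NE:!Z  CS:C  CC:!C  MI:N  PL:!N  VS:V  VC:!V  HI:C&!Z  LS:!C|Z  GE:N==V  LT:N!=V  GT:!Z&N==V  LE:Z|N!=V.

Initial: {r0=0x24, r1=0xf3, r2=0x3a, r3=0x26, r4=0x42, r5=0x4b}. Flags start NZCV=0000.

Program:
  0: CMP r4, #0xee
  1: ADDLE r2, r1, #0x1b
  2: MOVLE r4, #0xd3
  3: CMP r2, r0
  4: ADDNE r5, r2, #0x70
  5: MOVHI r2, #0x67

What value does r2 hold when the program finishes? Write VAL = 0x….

[0] flags=0000 → (cmp)
[1] flags=0000 LE?F → skip
[2] flags=0000 LE?F → skip
[3] flags=0010 → (cmp)
[4] flags=0010 NE?T → r5=0xaa
[5] flags=0010 HI?T → r2=0x67

VAL = 0x67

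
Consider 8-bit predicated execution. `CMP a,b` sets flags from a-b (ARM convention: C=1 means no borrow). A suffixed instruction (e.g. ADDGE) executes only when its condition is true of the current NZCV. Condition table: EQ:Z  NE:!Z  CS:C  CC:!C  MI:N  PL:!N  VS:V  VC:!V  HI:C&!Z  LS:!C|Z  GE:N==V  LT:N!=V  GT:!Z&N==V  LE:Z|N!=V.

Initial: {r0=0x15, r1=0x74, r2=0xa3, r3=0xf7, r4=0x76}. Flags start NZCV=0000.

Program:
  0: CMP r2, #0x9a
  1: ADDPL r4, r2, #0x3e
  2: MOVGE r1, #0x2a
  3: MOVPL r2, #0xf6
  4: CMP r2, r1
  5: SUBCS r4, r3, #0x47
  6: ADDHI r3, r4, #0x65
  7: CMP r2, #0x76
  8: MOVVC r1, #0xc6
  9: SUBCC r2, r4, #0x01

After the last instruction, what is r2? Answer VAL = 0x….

0: ✓ CMP  NZCV=0010
1: ✓ ADDPL  r4←0xe1
2: ✓ MOVGE  r1←0x2a
3: ✓ MOVPL  r2←0xf6
4: ✓ CMP  NZCV=1010
5: ✓ SUBCS  r4←0xb0
6: ✓ ADDHI  r3←0x15
7: ✓ CMP  NZCV=1010
8: ✓ MOVVC  r1←0xc6
9: · SUBCC

VAL = 0xf6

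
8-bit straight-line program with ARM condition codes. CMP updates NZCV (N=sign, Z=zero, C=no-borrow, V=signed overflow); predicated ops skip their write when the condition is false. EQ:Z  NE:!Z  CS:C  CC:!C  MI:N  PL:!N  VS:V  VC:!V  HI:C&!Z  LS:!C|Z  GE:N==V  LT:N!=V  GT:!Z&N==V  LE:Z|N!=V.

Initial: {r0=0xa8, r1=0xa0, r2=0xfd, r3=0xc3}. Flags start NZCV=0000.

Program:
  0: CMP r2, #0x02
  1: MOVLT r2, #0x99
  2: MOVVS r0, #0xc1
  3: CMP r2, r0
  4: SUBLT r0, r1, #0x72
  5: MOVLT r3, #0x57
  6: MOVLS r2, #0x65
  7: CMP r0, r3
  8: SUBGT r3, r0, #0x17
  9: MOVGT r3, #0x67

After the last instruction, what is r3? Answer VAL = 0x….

VAL = 0x57

[0] flags=1010 → (cmp)
[1] flags=1010 LT?T → r2=0x99
[2] flags=1010 VS?F → skip
[3] flags=1000 → (cmp)
[4] flags=1000 LT?T → r0=0x2e
[5] flags=1000 LT?T → r3=0x57
[6] flags=1000 LS?T → r2=0x65
[7] flags=1000 → (cmp)
[8] flags=1000 GT?F → skip
[9] flags=1000 GT?F → skip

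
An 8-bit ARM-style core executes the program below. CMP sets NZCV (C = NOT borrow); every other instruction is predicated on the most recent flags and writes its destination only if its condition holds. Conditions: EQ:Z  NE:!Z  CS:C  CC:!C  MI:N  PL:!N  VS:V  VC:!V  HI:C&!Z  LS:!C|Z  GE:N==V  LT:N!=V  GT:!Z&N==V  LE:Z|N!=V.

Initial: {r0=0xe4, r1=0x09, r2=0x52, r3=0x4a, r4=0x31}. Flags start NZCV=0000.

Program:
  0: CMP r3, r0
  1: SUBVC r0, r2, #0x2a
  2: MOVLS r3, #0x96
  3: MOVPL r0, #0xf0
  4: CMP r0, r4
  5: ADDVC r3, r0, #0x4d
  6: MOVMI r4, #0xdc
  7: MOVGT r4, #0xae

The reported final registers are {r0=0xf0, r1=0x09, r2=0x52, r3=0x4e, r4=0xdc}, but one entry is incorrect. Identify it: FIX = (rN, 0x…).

0: ✓ CMP  NZCV=0000
1: ✓ SUBVC  r0←0x28
2: ✓ MOVLS  r3←0x96
3: ✓ MOVPL  r0←0xf0
4: ✓ CMP  NZCV=1010
5: ✓ ADDVC  r3←0x3d
6: ✓ MOVMI  r4←0xdc
7: · MOVGT

FIX = (r3, 0x3d)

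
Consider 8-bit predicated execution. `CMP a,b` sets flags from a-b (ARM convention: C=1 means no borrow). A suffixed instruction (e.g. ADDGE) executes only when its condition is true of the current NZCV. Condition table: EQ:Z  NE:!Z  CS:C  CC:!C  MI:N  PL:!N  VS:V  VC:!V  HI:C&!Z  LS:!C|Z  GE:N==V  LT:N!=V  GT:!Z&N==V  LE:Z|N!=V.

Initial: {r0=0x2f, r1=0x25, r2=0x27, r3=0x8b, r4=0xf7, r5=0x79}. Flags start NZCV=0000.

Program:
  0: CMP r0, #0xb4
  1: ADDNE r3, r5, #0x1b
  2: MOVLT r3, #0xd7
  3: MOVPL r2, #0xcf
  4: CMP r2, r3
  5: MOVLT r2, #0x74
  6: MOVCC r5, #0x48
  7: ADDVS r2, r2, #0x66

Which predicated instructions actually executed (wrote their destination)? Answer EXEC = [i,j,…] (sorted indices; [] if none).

EXEC = [1,3]

[0] flags=0000 → (cmp)
[1] flags=0000 NE?T → r3=0x94
[2] flags=0000 LT?F → skip
[3] flags=0000 PL?T → r2=0xcf
[4] flags=0010 → (cmp)
[5] flags=0010 LT?F → skip
[6] flags=0010 CC?F → skip
[7] flags=0010 VS?F → skip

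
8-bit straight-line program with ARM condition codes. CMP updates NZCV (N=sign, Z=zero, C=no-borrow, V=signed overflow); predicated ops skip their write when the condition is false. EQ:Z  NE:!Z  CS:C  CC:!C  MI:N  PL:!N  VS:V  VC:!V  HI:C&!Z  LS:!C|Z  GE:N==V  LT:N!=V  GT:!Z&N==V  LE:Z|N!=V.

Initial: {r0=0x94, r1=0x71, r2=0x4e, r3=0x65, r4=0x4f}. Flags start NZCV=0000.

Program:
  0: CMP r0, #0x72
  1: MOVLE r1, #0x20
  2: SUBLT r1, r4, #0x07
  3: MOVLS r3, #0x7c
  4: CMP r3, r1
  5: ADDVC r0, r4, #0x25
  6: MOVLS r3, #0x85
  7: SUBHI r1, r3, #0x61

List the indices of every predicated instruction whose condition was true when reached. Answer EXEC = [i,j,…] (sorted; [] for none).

0: ✓ CMP  NZCV=0011
1: ✓ MOVLE  r1←0x20
2: ✓ SUBLT  r1←0x48
3: · MOVLS
4: ✓ CMP  NZCV=0010
5: ✓ ADDVC  r0←0x74
6: · MOVLS
7: ✓ SUBHI  r1←0x04

EXEC = [1,2,5,7]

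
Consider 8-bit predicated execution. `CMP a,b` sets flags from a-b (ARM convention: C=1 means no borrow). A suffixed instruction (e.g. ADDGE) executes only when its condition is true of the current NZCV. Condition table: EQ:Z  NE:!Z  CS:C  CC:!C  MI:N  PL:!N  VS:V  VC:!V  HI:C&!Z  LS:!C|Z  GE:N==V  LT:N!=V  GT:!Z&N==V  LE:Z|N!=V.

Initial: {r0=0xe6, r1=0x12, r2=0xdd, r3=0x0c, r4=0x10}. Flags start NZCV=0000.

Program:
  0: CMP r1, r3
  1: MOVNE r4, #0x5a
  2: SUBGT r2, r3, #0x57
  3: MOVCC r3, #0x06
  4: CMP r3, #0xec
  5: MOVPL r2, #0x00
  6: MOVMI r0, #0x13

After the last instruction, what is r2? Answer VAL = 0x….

VAL = 0x00

[0] flags=0010 → (cmp)
[1] flags=0010 NE?T → r4=0x5a
[2] flags=0010 GT?T → r2=0xb5
[3] flags=0010 CC?F → skip
[4] flags=0000 → (cmp)
[5] flags=0000 PL?T → r2=0x00
[6] flags=0000 MI?F → skip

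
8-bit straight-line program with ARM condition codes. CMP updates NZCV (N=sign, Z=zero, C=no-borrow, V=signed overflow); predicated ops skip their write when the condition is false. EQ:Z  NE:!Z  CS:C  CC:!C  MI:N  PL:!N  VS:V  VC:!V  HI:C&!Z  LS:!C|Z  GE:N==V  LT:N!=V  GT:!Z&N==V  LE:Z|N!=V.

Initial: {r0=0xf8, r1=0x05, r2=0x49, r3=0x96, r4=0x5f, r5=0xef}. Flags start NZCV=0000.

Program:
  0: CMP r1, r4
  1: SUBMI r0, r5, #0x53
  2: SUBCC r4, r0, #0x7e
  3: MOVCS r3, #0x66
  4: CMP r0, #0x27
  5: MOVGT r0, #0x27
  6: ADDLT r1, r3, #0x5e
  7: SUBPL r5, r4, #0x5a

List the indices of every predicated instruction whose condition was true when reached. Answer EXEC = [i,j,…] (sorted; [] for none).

[0] flags=1000 → (cmp)
[1] flags=1000 MI?T → r0=0x9c
[2] flags=1000 CC?T → r4=0x1e
[3] flags=1000 CS?F → skip
[4] flags=0011 → (cmp)
[5] flags=0011 GT?F → skip
[6] flags=0011 LT?T → r1=0xf4
[7] flags=0011 PL?T → r5=0xc4

EXEC = [1,2,6,7]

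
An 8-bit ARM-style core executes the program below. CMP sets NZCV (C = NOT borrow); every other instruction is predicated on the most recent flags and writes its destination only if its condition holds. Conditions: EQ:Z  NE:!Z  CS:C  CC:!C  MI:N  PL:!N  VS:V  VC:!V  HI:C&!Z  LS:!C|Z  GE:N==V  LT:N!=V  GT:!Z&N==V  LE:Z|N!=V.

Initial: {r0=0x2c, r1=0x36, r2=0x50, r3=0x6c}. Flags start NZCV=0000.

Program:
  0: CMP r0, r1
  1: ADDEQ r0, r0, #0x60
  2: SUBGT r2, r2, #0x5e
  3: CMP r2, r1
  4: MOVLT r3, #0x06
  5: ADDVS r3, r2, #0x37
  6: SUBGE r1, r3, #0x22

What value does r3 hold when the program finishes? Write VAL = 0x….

0: ✓ CMP  NZCV=1000
1: · ADDEQ
2: · SUBGT
3: ✓ CMP  NZCV=0010
4: · MOVLT
5: · ADDVS
6: ✓ SUBGE  r1←0x4a

VAL = 0x6c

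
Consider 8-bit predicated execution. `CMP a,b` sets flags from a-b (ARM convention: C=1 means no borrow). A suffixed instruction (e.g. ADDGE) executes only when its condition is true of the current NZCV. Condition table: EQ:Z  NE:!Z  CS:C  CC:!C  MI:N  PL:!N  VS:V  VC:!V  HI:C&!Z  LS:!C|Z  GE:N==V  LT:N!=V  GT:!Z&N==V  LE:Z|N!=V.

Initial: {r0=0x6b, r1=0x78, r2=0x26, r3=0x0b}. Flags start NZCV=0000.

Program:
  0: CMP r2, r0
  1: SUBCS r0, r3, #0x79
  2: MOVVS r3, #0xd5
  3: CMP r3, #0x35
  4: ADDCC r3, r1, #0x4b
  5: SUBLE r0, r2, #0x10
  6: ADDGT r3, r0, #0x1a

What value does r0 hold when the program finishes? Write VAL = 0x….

[0] flags=1000 → (cmp)
[1] flags=1000 CS?F → skip
[2] flags=1000 VS?F → skip
[3] flags=1000 → (cmp)
[4] flags=1000 CC?T → r3=0xc3
[5] flags=1000 LE?T → r0=0x16
[6] flags=1000 GT?F → skip

VAL = 0x16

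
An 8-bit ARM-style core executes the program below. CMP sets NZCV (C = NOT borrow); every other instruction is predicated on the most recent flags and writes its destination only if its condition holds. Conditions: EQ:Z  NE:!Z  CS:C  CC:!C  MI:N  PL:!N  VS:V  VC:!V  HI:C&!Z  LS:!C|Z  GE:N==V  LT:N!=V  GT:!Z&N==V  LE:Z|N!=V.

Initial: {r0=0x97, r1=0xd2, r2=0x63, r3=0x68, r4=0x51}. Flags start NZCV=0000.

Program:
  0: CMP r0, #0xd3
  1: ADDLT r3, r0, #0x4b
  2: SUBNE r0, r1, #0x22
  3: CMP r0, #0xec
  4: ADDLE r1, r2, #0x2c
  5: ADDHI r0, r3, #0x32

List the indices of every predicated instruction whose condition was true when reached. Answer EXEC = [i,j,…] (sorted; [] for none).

[0] flags=1000 → (cmp)
[1] flags=1000 LT?T → r3=0xe2
[2] flags=1000 NE?T → r0=0xb0
[3] flags=1000 → (cmp)
[4] flags=1000 LE?T → r1=0x8f
[5] flags=1000 HI?F → skip

EXEC = [1,2,4]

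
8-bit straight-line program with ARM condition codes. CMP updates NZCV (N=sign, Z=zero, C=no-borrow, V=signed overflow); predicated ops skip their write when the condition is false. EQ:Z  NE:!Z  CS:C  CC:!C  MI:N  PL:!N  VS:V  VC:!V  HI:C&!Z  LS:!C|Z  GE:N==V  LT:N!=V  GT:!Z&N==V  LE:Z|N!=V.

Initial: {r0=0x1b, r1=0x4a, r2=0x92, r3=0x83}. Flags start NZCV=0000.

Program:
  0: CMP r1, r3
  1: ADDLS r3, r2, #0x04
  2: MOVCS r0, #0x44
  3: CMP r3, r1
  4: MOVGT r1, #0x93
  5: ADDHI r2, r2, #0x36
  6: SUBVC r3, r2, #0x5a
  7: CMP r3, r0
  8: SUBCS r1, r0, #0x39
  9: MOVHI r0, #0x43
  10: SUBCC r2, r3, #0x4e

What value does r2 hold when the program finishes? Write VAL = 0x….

VAL = 0xc8

[0] flags=1001 → (cmp)
[1] flags=1001 LS?T → r3=0x96
[2] flags=1001 CS?F → skip
[3] flags=0011 → (cmp)
[4] flags=0011 GT?F → skip
[5] flags=0011 HI?T → r2=0xc8
[6] flags=0011 VC?F → skip
[7] flags=0011 → (cmp)
[8] flags=0011 CS?T → r1=0xe2
[9] flags=0011 HI?T → r0=0x43
[10] flags=0011 CC?F → skip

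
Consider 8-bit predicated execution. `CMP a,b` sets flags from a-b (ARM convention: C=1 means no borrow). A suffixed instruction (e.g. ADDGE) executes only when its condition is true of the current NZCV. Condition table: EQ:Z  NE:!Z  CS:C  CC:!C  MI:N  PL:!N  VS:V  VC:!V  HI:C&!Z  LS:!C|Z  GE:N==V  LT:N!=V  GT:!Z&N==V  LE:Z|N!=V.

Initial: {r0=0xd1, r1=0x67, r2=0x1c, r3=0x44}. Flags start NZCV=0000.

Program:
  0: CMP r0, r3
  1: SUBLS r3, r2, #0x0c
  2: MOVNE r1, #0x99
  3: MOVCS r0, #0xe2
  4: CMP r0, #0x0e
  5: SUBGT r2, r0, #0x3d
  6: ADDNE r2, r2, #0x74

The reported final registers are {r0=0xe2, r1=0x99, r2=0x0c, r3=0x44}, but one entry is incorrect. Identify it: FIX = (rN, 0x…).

FIX = (r2, 0x90)

0: ✓ CMP  NZCV=1010
1: · SUBLS
2: ✓ MOVNE  r1←0x99
3: ✓ MOVCS  r0←0xe2
4: ✓ CMP  NZCV=1010
5: · SUBGT
6: ✓ ADDNE  r2←0x90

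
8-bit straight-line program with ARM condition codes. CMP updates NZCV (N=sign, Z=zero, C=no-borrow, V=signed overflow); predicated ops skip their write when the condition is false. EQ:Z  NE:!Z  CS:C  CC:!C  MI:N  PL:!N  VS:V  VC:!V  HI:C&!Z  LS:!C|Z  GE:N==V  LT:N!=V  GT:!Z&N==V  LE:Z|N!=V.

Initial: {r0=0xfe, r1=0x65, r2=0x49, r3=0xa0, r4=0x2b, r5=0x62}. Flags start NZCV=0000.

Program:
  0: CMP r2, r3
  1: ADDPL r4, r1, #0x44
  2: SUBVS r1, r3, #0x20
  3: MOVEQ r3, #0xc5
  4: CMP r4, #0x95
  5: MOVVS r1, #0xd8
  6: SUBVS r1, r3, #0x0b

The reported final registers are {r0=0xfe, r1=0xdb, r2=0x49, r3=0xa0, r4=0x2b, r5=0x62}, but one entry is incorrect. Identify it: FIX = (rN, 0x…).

0: ✓ CMP  NZCV=1001
1: · ADDPL
2: ✓ SUBVS  r1←0x80
3: · MOVEQ
4: ✓ CMP  NZCV=1001
5: ✓ MOVVS  r1←0xd8
6: ✓ SUBVS  r1←0x95

FIX = (r1, 0x95)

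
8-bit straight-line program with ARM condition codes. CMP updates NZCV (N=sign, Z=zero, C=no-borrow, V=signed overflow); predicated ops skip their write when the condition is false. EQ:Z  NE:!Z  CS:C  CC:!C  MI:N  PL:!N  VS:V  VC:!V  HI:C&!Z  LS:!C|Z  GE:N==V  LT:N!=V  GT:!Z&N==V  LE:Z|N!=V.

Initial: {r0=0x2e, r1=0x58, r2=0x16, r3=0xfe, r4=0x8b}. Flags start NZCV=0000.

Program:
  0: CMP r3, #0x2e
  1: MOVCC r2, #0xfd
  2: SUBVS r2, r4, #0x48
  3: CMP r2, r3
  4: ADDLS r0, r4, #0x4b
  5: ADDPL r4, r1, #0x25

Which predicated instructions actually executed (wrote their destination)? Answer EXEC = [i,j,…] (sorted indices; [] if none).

EXEC = [4,5]

[0] flags=1010 → (cmp)
[1] flags=1010 CC?F → skip
[2] flags=1010 VS?F → skip
[3] flags=0000 → (cmp)
[4] flags=0000 LS?T → r0=0xd6
[5] flags=0000 PL?T → r4=0x7d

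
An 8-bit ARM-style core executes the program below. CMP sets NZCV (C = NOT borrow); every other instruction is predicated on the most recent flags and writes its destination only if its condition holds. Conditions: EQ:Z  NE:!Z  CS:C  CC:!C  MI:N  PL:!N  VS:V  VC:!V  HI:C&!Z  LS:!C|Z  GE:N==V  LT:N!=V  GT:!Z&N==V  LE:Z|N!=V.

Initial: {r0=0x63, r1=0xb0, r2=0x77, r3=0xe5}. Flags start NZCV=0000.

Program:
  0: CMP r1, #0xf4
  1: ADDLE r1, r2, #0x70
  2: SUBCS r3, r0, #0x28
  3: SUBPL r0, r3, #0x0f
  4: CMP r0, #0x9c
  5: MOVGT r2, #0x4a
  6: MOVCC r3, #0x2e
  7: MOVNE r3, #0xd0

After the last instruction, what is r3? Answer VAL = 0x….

VAL = 0xd0

0: ✓ CMP  NZCV=1000
1: ✓ ADDLE  r1←0xe7
2: · SUBCS
3: · SUBPL
4: ✓ CMP  NZCV=1001
5: ✓ MOVGT  r2←0x4a
6: ✓ MOVCC  r3←0x2e
7: ✓ MOVNE  r3←0xd0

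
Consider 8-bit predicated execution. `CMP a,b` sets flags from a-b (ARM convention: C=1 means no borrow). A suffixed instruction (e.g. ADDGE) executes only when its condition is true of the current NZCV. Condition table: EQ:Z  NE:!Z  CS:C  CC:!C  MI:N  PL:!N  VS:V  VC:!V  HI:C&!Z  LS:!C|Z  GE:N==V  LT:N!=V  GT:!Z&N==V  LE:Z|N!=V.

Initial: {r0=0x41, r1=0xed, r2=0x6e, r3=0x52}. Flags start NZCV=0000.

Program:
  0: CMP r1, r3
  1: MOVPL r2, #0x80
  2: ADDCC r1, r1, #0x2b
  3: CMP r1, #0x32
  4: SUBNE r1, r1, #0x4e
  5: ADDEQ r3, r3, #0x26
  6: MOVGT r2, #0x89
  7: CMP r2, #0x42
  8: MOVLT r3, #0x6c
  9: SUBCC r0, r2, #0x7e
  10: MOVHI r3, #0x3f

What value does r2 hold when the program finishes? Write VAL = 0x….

VAL = 0x6e

0: ✓ CMP  NZCV=1010
1: · MOVPL
2: · ADDCC
3: ✓ CMP  NZCV=1010
4: ✓ SUBNE  r1←0x9f
5: · ADDEQ
6: · MOVGT
7: ✓ CMP  NZCV=0010
8: · MOVLT
9: · SUBCC
10: ✓ MOVHI  r3←0x3f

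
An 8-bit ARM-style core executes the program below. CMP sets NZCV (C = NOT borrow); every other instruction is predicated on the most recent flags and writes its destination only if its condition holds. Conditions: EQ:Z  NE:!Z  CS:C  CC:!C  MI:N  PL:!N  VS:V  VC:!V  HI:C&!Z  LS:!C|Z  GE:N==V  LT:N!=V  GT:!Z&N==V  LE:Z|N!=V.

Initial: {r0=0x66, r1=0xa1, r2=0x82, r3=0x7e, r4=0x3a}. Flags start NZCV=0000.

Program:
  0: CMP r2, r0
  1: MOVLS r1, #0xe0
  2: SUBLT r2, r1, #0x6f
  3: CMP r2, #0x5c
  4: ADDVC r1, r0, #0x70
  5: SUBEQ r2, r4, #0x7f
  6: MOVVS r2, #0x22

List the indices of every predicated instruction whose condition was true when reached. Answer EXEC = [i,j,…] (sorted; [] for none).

EXEC = [2,4]

0: ✓ CMP  NZCV=0011
1: · MOVLS
2: ✓ SUBLT  r2←0x32
3: ✓ CMP  NZCV=1000
4: ✓ ADDVC  r1←0xd6
5: · SUBEQ
6: · MOVVS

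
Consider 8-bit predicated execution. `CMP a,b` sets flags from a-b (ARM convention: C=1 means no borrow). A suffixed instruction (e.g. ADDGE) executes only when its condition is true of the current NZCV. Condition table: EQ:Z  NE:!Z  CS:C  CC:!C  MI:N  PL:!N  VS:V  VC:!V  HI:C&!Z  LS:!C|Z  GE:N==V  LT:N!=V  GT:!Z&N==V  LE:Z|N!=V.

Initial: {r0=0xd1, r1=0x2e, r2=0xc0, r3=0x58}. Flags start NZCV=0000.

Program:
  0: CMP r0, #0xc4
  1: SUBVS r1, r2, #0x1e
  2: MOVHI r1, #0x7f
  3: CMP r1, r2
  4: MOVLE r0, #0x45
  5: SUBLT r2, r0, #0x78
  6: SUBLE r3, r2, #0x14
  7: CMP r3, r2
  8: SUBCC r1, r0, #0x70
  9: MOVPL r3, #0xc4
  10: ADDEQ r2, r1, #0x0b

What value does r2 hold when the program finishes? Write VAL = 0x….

[0] flags=0010 → (cmp)
[1] flags=0010 VS?F → skip
[2] flags=0010 HI?T → r1=0x7f
[3] flags=1001 → (cmp)
[4] flags=1001 LE?F → skip
[5] flags=1001 LT?F → skip
[6] flags=1001 LE?F → skip
[7] flags=1001 → (cmp)
[8] flags=1001 CC?T → r1=0x61
[9] flags=1001 PL?F → skip
[10] flags=1001 EQ?F → skip

VAL = 0xc0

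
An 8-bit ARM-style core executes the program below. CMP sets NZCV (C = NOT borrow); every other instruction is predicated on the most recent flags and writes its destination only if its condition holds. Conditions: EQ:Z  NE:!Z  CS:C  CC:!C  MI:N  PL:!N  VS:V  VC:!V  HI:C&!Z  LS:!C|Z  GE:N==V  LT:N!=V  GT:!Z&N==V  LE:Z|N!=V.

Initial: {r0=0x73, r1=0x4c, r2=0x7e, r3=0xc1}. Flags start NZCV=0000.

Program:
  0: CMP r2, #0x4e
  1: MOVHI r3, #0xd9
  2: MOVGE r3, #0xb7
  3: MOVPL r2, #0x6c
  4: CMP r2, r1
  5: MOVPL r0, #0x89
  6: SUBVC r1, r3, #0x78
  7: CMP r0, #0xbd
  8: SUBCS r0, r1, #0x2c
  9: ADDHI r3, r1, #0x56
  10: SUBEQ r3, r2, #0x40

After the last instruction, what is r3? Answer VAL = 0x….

[0] flags=0010 → (cmp)
[1] flags=0010 HI?T → r3=0xd9
[2] flags=0010 GE?T → r3=0xb7
[3] flags=0010 PL?T → r2=0x6c
[4] flags=0010 → (cmp)
[5] flags=0010 PL?T → r0=0x89
[6] flags=0010 VC?T → r1=0x3f
[7] flags=1000 → (cmp)
[8] flags=1000 CS?F → skip
[9] flags=1000 HI?F → skip
[10] flags=1000 EQ?F → skip

VAL = 0xb7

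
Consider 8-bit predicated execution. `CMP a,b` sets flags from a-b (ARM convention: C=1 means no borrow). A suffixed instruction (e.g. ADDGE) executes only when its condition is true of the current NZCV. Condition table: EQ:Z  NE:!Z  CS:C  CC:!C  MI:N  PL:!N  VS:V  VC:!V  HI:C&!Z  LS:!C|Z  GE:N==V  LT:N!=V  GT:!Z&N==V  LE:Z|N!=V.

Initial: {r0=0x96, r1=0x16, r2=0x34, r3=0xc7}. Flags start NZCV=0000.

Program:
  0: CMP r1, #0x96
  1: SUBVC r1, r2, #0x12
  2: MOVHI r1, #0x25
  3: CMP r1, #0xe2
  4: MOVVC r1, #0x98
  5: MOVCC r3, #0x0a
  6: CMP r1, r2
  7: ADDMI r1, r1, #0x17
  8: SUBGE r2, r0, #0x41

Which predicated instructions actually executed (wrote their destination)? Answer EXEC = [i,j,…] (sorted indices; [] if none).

EXEC = [4,5]

[0] flags=1001 → (cmp)
[1] flags=1001 VC?F → skip
[2] flags=1001 HI?F → skip
[3] flags=0000 → (cmp)
[4] flags=0000 VC?T → r1=0x98
[5] flags=0000 CC?T → r3=0x0a
[6] flags=0011 → (cmp)
[7] flags=0011 MI?F → skip
[8] flags=0011 GE?F → skip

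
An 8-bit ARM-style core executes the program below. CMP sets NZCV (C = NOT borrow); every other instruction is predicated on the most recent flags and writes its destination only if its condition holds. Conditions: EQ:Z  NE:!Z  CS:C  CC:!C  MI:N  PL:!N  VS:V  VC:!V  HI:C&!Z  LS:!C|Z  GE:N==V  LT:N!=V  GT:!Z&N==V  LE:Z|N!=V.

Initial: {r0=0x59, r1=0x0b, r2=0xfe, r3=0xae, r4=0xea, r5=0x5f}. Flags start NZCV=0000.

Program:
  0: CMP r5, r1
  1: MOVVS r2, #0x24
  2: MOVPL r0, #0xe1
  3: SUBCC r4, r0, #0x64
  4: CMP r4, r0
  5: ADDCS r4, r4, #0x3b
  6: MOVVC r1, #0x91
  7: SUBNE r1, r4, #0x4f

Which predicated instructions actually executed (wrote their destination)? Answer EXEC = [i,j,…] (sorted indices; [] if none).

0: ✓ CMP  NZCV=0010
1: · MOVVS
2: ✓ MOVPL  r0←0xe1
3: · SUBCC
4: ✓ CMP  NZCV=0010
5: ✓ ADDCS  r4←0x25
6: ✓ MOVVC  r1←0x91
7: ✓ SUBNE  r1←0xd6

EXEC = [2,5,6,7]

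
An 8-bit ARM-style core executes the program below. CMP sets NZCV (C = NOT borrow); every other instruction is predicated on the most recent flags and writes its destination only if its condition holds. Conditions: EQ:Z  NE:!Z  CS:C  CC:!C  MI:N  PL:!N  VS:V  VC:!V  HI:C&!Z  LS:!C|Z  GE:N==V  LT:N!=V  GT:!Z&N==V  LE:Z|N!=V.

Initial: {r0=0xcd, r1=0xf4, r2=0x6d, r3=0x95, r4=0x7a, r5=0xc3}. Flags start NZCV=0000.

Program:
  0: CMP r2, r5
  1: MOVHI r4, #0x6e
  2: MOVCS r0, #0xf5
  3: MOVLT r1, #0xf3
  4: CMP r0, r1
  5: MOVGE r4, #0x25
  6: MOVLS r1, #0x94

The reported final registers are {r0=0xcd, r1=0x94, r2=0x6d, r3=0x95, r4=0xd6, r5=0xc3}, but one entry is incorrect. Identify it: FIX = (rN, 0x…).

0: ✓ CMP  NZCV=1001
1: · MOVHI
2: · MOVCS
3: · MOVLT
4: ✓ CMP  NZCV=1000
5: · MOVGE
6: ✓ MOVLS  r1←0x94

FIX = (r4, 0x7a)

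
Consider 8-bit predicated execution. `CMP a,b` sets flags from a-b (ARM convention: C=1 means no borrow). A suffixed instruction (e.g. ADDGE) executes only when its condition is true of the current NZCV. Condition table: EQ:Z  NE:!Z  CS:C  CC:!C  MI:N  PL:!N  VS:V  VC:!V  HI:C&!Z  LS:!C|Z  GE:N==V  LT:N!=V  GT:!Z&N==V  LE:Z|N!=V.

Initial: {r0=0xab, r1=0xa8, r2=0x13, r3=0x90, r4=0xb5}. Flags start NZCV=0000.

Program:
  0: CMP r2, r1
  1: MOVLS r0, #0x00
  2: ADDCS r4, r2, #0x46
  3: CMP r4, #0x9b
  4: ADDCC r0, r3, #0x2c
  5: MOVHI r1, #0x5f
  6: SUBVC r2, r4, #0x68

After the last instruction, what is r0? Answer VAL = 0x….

0: ✓ CMP  NZCV=0000
1: ✓ MOVLS  r0←0x00
2: · ADDCS
3: ✓ CMP  NZCV=0010
4: · ADDCC
5: ✓ MOVHI  r1←0x5f
6: ✓ SUBVC  r2←0x4d

VAL = 0x00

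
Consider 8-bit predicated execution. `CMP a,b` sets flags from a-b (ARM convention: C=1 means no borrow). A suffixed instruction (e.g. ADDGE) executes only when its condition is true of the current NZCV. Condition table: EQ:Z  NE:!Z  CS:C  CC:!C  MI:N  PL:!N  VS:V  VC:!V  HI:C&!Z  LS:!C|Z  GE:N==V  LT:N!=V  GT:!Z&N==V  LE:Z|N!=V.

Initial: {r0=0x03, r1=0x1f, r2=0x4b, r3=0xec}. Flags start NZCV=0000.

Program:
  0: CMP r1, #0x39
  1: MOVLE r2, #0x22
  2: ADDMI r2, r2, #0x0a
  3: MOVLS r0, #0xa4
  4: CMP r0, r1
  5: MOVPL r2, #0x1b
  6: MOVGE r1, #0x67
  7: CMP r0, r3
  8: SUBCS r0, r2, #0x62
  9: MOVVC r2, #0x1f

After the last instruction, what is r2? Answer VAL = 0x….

VAL = 0x1f

[0] flags=1000 → (cmp)
[1] flags=1000 LE?T → r2=0x22
[2] flags=1000 MI?T → r2=0x2c
[3] flags=1000 LS?T → r0=0xa4
[4] flags=1010 → (cmp)
[5] flags=1010 PL?F → skip
[6] flags=1010 GE?F → skip
[7] flags=1000 → (cmp)
[8] flags=1000 CS?F → skip
[9] flags=1000 VC?T → r2=0x1f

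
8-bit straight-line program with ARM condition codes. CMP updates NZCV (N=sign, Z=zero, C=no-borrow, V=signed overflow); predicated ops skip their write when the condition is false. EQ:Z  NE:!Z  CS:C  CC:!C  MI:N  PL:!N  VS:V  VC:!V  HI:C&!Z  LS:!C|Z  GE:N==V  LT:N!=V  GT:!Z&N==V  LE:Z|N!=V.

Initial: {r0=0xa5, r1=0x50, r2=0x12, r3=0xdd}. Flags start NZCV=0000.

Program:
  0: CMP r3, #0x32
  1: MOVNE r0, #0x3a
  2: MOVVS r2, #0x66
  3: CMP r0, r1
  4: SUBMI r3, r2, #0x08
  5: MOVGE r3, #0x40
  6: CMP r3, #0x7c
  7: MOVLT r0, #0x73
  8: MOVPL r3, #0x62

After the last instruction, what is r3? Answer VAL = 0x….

VAL = 0x0a

[0] flags=1010 → (cmp)
[1] flags=1010 NE?T → r0=0x3a
[2] flags=1010 VS?F → skip
[3] flags=1000 → (cmp)
[4] flags=1000 MI?T → r3=0x0a
[5] flags=1000 GE?F → skip
[6] flags=1000 → (cmp)
[7] flags=1000 LT?T → r0=0x73
[8] flags=1000 PL?F → skip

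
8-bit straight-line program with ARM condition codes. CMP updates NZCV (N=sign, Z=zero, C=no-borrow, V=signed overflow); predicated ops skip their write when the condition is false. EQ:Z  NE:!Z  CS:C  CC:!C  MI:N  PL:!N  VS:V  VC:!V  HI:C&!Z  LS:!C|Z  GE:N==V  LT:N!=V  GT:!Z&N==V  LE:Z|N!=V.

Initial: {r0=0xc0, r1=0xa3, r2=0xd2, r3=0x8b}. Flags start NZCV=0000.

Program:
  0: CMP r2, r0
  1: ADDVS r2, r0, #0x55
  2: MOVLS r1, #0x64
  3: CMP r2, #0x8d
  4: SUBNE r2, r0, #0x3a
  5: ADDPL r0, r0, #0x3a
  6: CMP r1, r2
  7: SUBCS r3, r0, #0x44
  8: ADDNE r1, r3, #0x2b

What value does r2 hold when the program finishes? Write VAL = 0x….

VAL = 0x86

[0] flags=0010 → (cmp)
[1] flags=0010 VS?F → skip
[2] flags=0010 LS?F → skip
[3] flags=0010 → (cmp)
[4] flags=0010 NE?T → r2=0x86
[5] flags=0010 PL?T → r0=0xfa
[6] flags=0010 → (cmp)
[7] flags=0010 CS?T → r3=0xb6
[8] flags=0010 NE?T → r1=0xe1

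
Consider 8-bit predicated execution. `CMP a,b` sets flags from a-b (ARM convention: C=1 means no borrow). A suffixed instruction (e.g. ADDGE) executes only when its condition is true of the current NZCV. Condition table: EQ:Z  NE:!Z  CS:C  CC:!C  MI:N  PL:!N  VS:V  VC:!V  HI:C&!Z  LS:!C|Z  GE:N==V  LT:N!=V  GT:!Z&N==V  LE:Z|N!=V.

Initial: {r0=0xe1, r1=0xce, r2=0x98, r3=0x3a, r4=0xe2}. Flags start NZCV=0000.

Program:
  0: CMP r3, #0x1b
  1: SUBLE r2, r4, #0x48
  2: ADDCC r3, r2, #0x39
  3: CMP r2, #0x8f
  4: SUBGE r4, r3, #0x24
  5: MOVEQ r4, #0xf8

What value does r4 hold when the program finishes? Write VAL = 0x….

VAL = 0x16

0: ✓ CMP  NZCV=0010
1: · SUBLE
2: · ADDCC
3: ✓ CMP  NZCV=0010
4: ✓ SUBGE  r4←0x16
5: · MOVEQ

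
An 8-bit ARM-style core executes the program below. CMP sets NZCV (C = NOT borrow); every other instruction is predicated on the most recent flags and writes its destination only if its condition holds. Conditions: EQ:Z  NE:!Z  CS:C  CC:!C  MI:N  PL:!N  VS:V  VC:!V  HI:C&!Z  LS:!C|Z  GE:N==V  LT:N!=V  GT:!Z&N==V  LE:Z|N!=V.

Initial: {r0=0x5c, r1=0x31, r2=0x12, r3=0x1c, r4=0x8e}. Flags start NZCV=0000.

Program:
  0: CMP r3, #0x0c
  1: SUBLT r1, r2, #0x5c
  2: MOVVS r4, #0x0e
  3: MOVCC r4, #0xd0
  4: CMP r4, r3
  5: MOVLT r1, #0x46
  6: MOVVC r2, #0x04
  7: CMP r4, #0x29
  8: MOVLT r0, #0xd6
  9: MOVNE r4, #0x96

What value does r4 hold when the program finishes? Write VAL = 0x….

VAL = 0x96

[0] flags=0010 → (cmp)
[1] flags=0010 LT?F → skip
[2] flags=0010 VS?F → skip
[3] flags=0010 CC?F → skip
[4] flags=0011 → (cmp)
[5] flags=0011 LT?T → r1=0x46
[6] flags=0011 VC?F → skip
[7] flags=0011 → (cmp)
[8] flags=0011 LT?T → r0=0xd6
[9] flags=0011 NE?T → r4=0x96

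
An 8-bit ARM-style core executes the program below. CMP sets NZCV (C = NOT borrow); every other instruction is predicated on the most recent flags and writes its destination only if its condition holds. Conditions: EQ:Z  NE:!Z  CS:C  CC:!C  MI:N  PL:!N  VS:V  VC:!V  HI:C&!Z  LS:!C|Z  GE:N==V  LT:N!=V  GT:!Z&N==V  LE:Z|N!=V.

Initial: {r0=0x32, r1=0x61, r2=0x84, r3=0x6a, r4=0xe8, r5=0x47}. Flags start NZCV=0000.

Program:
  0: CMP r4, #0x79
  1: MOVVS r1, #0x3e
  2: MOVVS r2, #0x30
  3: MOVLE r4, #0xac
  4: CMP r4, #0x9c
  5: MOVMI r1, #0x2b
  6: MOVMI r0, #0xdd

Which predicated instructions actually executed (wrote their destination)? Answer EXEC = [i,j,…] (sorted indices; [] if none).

[0] flags=0011 → (cmp)
[1] flags=0011 VS?T → r1=0x3e
[2] flags=0011 VS?T → r2=0x30
[3] flags=0011 LE?T → r4=0xac
[4] flags=0010 → (cmp)
[5] flags=0010 MI?F → skip
[6] flags=0010 MI?F → skip

EXEC = [1,2,3]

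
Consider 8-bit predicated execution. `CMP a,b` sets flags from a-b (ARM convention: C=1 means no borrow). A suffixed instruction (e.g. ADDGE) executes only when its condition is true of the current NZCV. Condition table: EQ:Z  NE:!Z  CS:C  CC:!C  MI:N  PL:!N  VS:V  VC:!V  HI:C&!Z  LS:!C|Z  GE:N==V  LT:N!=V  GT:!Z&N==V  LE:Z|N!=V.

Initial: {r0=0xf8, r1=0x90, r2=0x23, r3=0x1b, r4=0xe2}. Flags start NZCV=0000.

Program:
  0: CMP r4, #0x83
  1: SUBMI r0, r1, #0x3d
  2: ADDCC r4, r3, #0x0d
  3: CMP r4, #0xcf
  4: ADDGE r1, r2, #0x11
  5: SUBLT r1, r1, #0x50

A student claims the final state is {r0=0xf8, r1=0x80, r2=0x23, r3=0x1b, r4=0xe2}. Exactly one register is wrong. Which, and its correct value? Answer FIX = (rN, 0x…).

FIX = (r1, 0x34)

0: ✓ CMP  NZCV=0010
1: · SUBMI
2: · ADDCC
3: ✓ CMP  NZCV=0010
4: ✓ ADDGE  r1←0x34
5: · SUBLT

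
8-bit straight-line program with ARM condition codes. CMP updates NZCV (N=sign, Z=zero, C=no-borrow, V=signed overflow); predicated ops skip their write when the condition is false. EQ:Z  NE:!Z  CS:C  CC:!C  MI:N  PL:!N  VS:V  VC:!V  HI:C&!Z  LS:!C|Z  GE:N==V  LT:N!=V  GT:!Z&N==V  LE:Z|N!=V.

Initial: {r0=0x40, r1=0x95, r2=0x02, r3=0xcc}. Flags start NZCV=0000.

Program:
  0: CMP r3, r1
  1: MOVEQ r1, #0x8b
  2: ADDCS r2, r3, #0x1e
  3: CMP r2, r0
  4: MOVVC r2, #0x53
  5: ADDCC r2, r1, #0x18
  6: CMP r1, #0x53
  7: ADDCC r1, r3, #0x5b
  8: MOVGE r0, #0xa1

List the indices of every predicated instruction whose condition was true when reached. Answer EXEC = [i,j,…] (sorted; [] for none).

EXEC = [2,4]

[0] flags=0010 → (cmp)
[1] flags=0010 EQ?F → skip
[2] flags=0010 CS?T → r2=0xea
[3] flags=1010 → (cmp)
[4] flags=1010 VC?T → r2=0x53
[5] flags=1010 CC?F → skip
[6] flags=0011 → (cmp)
[7] flags=0011 CC?F → skip
[8] flags=0011 GE?F → skip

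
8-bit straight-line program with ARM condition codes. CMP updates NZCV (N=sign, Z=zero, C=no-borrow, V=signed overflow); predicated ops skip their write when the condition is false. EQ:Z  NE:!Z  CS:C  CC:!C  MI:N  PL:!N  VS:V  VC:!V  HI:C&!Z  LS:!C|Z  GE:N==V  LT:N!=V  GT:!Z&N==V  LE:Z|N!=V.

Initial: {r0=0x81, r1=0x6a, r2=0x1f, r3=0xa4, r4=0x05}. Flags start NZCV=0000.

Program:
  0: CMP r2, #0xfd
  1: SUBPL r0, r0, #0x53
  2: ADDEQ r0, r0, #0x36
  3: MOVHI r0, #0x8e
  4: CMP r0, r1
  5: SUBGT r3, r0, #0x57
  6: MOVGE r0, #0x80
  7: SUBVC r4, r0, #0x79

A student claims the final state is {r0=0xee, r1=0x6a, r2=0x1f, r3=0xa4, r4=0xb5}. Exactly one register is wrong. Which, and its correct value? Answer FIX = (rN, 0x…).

0: ✓ CMP  NZCV=0000
1: ✓ SUBPL  r0←0x2e
2: · ADDEQ
3: · MOVHI
4: ✓ CMP  NZCV=1000
5: · SUBGT
6: · MOVGE
7: ✓ SUBVC  r4←0xb5

FIX = (r0, 0x2e)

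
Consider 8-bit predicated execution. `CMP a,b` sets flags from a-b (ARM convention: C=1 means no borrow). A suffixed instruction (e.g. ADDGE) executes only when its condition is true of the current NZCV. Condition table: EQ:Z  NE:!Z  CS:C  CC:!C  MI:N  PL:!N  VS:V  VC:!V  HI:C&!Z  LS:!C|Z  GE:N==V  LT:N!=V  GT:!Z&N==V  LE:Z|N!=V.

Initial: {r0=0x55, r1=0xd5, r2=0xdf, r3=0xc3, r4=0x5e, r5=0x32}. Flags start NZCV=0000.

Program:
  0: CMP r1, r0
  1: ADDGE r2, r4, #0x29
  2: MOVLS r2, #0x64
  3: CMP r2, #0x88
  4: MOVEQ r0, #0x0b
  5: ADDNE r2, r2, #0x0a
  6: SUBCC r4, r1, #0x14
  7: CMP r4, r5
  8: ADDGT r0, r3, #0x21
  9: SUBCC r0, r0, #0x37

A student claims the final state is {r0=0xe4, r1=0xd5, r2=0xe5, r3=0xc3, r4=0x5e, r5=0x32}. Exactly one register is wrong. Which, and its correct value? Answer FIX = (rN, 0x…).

FIX = (r2, 0xe9)

[0] flags=1010 → (cmp)
[1] flags=1010 GE?F → skip
[2] flags=1010 LS?F → skip
[3] flags=0010 → (cmp)
[4] flags=0010 EQ?F → skip
[5] flags=0010 NE?T → r2=0xe9
[6] flags=0010 CC?F → skip
[7] flags=0010 → (cmp)
[8] flags=0010 GT?T → r0=0xe4
[9] flags=0010 CC?F → skip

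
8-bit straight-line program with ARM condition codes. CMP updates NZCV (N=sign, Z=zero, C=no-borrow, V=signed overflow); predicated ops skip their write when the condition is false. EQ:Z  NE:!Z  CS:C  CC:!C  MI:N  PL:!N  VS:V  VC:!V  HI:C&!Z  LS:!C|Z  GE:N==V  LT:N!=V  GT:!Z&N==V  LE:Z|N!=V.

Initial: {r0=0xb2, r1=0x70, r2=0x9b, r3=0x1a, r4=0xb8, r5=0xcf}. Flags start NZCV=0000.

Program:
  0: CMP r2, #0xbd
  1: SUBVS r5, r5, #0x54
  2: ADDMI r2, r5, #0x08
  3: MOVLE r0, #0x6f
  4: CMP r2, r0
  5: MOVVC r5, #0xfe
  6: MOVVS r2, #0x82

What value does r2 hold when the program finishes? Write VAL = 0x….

[0] flags=1000 → (cmp)
[1] flags=1000 VS?F → skip
[2] flags=1000 MI?T → r2=0xd7
[3] flags=1000 LE?T → r0=0x6f
[4] flags=0011 → (cmp)
[5] flags=0011 VC?F → skip
[6] flags=0011 VS?T → r2=0x82

VAL = 0x82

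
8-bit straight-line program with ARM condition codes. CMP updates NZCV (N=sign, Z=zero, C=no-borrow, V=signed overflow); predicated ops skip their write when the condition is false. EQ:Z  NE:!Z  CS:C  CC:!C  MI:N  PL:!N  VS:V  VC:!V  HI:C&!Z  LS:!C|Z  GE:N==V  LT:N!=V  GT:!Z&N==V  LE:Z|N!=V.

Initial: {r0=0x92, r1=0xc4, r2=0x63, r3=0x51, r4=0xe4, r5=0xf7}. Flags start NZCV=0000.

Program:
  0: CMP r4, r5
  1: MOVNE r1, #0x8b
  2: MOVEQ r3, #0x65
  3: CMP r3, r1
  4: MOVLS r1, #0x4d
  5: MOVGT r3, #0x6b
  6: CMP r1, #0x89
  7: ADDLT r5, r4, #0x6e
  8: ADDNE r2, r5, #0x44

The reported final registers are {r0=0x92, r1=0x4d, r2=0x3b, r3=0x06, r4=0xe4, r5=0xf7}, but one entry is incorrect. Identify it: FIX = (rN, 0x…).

[0] flags=1000 → (cmp)
[1] flags=1000 NE?T → r1=0x8b
[2] flags=1000 EQ?F → skip
[3] flags=1001 → (cmp)
[4] flags=1001 LS?T → r1=0x4d
[5] flags=1001 GT?T → r3=0x6b
[6] flags=1001 → (cmp)
[7] flags=1001 LT?F → skip
[8] flags=1001 NE?T → r2=0x3b

FIX = (r3, 0x6b)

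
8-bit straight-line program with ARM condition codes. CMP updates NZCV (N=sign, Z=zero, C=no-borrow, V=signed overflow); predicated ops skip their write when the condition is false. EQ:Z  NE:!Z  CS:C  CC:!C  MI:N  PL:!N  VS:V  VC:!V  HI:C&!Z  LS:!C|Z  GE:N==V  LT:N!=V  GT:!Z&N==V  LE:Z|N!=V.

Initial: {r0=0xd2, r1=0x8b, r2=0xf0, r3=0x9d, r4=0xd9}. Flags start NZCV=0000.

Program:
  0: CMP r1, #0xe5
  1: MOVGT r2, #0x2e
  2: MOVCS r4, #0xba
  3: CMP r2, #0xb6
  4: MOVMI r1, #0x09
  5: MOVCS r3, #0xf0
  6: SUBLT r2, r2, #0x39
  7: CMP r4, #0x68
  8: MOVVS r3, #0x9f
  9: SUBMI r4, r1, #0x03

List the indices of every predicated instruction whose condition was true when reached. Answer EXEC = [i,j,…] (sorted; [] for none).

0: ✓ CMP  NZCV=1000
1: · MOVGT
2: · MOVCS
3: ✓ CMP  NZCV=0010
4: · MOVMI
5: ✓ MOVCS  r3←0xf0
6: · SUBLT
7: ✓ CMP  NZCV=0011
8: ✓ MOVVS  r3←0x9f
9: · SUBMI

EXEC = [5,8]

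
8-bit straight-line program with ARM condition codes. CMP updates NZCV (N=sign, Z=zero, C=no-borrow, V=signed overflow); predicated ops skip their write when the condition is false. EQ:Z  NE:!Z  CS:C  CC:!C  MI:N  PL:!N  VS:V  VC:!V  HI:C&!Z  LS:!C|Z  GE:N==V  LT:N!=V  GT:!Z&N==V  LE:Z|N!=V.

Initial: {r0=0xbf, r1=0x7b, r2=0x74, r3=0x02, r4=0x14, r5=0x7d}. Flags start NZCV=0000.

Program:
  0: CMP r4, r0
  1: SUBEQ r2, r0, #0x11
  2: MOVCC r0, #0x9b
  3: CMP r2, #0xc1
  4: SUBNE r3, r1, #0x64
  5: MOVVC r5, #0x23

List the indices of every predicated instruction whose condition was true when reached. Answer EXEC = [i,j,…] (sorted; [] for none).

EXEC = [2,4]

0: ✓ CMP  NZCV=0000
1: · SUBEQ
2: ✓ MOVCC  r0←0x9b
3: ✓ CMP  NZCV=1001
4: ✓ SUBNE  r3←0x17
5: · MOVVC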